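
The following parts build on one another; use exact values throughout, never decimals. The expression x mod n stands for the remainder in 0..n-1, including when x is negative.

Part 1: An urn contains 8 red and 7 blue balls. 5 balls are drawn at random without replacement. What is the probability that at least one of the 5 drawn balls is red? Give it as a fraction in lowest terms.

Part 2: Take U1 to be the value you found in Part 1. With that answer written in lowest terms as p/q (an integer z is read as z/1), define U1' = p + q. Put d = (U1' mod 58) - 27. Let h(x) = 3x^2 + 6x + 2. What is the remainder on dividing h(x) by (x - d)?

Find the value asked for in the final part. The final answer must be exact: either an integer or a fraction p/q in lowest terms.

Part 1: total draws C(15,5) = 3003; complement C(7,5) = 21; favorable 3003 - 21 = 2982; P = 142/143; answer 142/143
Part 2: U1 = 142/143; threaded value p + q = 285; d = 26; remainder = value at the root: 3*(26)^2 + 6*(26)^1 + 2 = (2028) + (156) + (2) = 2186; answer 2186

2186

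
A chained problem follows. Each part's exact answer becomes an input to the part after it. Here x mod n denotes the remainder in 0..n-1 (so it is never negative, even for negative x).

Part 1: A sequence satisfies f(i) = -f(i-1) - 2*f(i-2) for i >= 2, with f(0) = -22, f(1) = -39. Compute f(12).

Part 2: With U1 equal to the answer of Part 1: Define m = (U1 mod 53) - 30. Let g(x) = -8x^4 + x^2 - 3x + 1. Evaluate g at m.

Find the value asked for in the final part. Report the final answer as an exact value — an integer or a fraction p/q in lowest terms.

-1042149

Part 1: f(2) = -1*(-39) - 2*(-22) = 83; iterating: f(2)=83, f(3)=-5, f(4)=-161, f(5)=171, f(6)=151, f(7)=-493, f(8)=191, f(9)=795, f(10)=-1177, f(11)=-413, f(12)=2767; answer 2767
Part 2: U1 = 2767; m = -19; -8*(-19)^4 + 1*(-19)^2 - 3*(-19)^1 + 1 = (-1042568) + (361) + (57) + (1) = -1042149; answer -1042149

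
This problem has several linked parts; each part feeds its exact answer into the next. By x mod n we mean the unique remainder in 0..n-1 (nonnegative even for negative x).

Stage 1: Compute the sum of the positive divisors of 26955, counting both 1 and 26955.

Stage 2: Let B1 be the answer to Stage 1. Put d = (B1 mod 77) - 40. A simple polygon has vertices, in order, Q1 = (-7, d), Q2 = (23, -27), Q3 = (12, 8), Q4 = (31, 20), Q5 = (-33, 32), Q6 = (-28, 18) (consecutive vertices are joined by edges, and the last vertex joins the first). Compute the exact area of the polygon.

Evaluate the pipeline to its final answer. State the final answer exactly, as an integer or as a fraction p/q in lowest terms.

849

Stage 1: 26955 = 3^2 * 5 * 599; sigma = (1 + 3 + 9) * (1 + 5) * (1 + 599) = 13 * 6 * 600 = 46800; answer 46800
Stage 2: B1 = 46800; d = 21; cross terms: (-7*-27 - 23*21)=-294, (23*8 - 12*-27)=508, (12*20 - 31*8)=-8, (31*32 - -33*20)=1652, (-33*18 - -28*32)=302, (-28*21 - -7*18)=-462; twice the area = |1698| = 1698; area = 849; answer 849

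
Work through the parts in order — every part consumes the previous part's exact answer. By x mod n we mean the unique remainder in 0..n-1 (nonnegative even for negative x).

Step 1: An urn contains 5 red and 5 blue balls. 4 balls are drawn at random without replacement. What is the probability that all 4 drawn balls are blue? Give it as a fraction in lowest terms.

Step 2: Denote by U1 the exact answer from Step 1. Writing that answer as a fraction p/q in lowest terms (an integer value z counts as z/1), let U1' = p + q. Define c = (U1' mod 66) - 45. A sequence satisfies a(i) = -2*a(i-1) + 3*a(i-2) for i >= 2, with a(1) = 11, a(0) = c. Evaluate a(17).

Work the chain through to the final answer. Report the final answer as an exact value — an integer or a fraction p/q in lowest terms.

419705531

Step 1: total draws C(10,4) = 210; favorable C(5,4) = 5; P = 1/42; answer 1/42
Step 2: U1 = 1/42; threaded value p + q = 43; c = -2; a(2) = -2*(11) + 3*(-2) = -28; iterating: a(2)=-28, a(3)=89, a(4)=-262, a(5)=791, a(6)=-2368, a(7)=7109, a(8)=-21322, a(9)=63971, a(10)=-191908, a(11)=575729, a(12)=-1727182, a(13)=5181551, a(14)=-15544648, a(15)=46633949, a(16)=-139901842, a(17)=419705531; answer 419705531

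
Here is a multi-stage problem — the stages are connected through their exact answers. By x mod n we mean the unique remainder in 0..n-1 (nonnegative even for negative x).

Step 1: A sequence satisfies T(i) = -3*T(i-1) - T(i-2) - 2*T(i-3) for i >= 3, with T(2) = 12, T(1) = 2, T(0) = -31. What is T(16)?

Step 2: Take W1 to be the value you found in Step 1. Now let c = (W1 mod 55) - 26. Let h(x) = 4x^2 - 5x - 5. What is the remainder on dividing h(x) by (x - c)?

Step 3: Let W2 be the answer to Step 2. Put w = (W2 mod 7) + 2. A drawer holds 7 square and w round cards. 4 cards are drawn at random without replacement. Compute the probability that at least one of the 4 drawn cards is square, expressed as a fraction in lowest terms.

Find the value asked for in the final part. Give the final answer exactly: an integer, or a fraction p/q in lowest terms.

Step 1: T(3) = -3*(12) - 1*(2) - 2*(-31) = 24; iterating: T(3)=24, T(4)=-88, T(5)=216, T(6)=-608, T(7)=1784, T(8)=-5176, T(9)=14960, T(10)=-43272, T(11)=125208, T(12)=-362272, T(13)=1048152, T(14)=-3032600, T(15)=8774192, T(16)=-25386280; answer -25386280
Step 2: W1 = -25386280; c = -11; remainder = value at the root: 4*(-11)^2 - 5*(-11)^1 - 5 = (484) + (55) + (-5) = 534; answer 534
Step 3: W2 = 534; w = 4; total draws C(11,4) = 330; complement C(4,4) = 1; favorable 330 - 1 = 329; P = 329/330; answer 329/330

329/330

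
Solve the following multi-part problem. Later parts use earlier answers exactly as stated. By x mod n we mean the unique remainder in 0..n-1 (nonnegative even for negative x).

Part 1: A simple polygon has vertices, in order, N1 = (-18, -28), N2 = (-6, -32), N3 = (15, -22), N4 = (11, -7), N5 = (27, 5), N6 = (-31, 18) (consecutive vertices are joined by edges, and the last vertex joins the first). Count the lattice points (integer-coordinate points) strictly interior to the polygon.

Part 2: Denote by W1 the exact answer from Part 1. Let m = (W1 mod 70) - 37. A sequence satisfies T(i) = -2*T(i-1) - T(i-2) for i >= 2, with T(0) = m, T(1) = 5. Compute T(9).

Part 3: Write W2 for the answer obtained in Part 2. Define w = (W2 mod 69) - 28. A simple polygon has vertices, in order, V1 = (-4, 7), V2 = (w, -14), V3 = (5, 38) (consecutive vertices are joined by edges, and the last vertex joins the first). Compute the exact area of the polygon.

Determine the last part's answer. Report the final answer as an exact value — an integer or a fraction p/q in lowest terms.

Part 1: cross terms: (-18*-32 - -6*-28)=408, (-6*-22 - 15*-32)=612, (15*-7 - 11*-22)=137, (11*5 - 27*-7)=244, (27*18 - -31*5)=641, (-31*-28 - -18*18)=1192; twice the area = |3234| = 3234; area = 1617; boundary points = 4 + 1 + 1 + 4 + 1 + 1 = 12; strictly interior points = area - boundary/2 + 1 = 1612; answer 1612
Part 2: W1 = 1612; m = -35; T(2) = -2*(5) - 1*(-35) = 25; iterating: T(2)=25, T(3)=-55, T(4)=85, T(5)=-115, T(6)=145, T(7)=-175, T(8)=205, T(9)=-235; answer -235
Part 3: W2 = -235; w = 13; cross terms: (-4*-14 - 13*7)=-35, (13*38 - 5*-14)=564, (5*7 - -4*38)=187; twice the area = |716| = 716; area = 358; answer 358

358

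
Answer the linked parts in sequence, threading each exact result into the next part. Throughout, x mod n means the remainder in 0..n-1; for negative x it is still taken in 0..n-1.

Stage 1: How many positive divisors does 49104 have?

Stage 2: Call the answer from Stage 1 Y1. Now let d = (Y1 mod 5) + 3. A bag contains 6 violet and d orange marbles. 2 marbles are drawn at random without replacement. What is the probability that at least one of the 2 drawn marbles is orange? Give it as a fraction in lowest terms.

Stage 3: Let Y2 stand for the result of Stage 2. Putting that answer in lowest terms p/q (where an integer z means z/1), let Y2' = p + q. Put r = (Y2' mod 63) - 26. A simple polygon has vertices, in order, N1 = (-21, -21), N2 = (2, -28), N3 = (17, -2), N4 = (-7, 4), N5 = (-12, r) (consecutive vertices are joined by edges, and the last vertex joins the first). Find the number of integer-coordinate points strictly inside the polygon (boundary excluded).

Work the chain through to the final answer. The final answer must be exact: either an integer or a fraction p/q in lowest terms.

675

Stage 1: 49104 = 2^4 * 3^2 * 11 * 31; number of divisors = (4+1) * (2+1) * (1+1) * (1+1) = 60; answer 60
Stage 2: Y1 = 60; d = 3; total draws C(9,2) = 36; complement C(6,2) = 15; favorable 36 - 15 = 21; P = 7/12; answer 7/12
Stage 3: Y2 = 7/12; threaded value p + q = 19; r = -7; cross terms: (-21*-28 - 2*-21)=630, (2*-2 - 17*-28)=472, (17*4 - -7*-2)=54, (-7*-7 - -12*4)=97, (-12*-21 - -21*-7)=105; twice the area = |1358| = 1358; area = 679; boundary points = 1 + 1 + 6 + 1 + 1 = 10; strictly interior points = area - boundary/2 + 1 = 675; answer 675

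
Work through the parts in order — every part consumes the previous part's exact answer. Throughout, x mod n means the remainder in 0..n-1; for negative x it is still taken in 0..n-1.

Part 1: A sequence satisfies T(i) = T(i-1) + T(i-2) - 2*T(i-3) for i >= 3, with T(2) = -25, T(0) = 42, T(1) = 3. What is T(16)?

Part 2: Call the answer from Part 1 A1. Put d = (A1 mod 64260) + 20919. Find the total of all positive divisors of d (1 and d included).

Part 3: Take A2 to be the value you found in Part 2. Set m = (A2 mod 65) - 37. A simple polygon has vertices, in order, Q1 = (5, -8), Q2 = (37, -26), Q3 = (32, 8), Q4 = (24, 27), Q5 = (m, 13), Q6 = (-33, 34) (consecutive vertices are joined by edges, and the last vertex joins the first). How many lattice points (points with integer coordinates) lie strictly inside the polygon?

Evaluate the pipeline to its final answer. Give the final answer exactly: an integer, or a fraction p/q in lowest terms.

1449

Part 1: T(3) = 1*(-25) + 1*(3) - 2*(42) = -106; iterating: T(3)=-106, T(4)=-137, T(5)=-193, T(6)=-118, T(7)=-37, T(8)=231, T(9)=430, T(10)=735, T(11)=703, T(12)=578, T(13)=-189, T(14)=-1017, T(15)=-2362, T(16)=-3001; answer -3001
Part 2: A1 = -3001; d = 82178; 82178 = 2 * 17 * 2417; sigma = (1 + 2) * (1 + 17) * (1 + 2417) = 3 * 18 * 2418 = 130572; answer 130572
Part 3: A2 = 130572; m = 15; cross terms: (5*-26 - 37*-8)=166, (37*8 - 32*-26)=1128, (32*27 - 24*8)=672, (24*13 - 15*27)=-93, (15*34 - -33*13)=939, (-33*-8 - 5*34)=94; twice the area = |2906| = 2906; area = 1453; boundary points = 2 + 1 + 1 + 1 + 3 + 2 = 10; strictly interior points = area - boundary/2 + 1 = 1449; answer 1449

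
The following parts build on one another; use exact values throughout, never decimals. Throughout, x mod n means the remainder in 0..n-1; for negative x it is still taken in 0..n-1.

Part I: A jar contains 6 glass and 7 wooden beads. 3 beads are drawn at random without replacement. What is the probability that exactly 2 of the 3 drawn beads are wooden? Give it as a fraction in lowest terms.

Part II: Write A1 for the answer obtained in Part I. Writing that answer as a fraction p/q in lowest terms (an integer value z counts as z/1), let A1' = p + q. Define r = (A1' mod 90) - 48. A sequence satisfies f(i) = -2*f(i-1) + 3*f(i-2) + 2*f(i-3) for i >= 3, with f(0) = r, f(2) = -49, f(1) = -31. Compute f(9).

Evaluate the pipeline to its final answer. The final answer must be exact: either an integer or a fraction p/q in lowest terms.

Part I: total draws C(13,3) = 286; favorable C(7,2)*C(6,1) = 126; P = 63/143; answer 63/143
Part II: A1 = 63/143; threaded value p + q = 206; r = -22; f(3) = -2*(-49) + 3*(-31) + 2*(-22) = -39; iterating: f(3)=-39, f(4)=-131, f(5)=47, f(6)=-565, f(7)=1009, f(8)=-3619, f(9)=9135; answer 9135

9135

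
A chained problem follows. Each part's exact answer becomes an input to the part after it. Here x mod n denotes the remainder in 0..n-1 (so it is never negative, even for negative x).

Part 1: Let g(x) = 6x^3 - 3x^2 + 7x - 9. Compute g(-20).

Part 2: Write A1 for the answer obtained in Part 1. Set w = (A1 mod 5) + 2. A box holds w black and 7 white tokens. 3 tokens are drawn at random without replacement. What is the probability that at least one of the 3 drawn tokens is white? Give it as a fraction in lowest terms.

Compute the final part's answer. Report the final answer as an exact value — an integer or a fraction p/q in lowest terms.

Part 1: 6*(-20)^3 - 3*(-20)^2 + 7*(-20)^1 - 9 = (-48000) + (-1200) + (-140) + (-9) = -49349; answer -49349
Part 2: A1 = -49349; w = 3; total draws C(10,3) = 120; complement C(3,3) = 1; favorable 120 - 1 = 119; P = 119/120; answer 119/120

119/120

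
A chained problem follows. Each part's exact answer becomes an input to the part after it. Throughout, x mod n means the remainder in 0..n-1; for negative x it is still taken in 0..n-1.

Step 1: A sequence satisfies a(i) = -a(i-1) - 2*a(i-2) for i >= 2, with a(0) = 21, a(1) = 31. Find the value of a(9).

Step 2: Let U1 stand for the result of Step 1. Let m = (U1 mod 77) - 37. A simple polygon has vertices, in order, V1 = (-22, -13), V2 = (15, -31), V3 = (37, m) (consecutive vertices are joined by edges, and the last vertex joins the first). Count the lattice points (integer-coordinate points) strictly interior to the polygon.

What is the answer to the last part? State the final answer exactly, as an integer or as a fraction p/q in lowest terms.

Step 1: a(2) = -1*(31) - 2*(21) = -73; iterating: a(2)=-73, a(3)=11, a(4)=135, a(5)=-157, a(6)=-113, a(7)=427, a(8)=-201, a(9)=-653; answer -653
Step 2: U1 = -653; m = 3; cross terms: (-22*-31 - 15*-13)=877, (15*3 - 37*-31)=1192, (37*-13 - -22*3)=-415; twice the area = |1654| = 1654; area = 827; boundary points = 1 + 2 + 1 = 4; strictly interior points = area - boundary/2 + 1 = 826; answer 826

826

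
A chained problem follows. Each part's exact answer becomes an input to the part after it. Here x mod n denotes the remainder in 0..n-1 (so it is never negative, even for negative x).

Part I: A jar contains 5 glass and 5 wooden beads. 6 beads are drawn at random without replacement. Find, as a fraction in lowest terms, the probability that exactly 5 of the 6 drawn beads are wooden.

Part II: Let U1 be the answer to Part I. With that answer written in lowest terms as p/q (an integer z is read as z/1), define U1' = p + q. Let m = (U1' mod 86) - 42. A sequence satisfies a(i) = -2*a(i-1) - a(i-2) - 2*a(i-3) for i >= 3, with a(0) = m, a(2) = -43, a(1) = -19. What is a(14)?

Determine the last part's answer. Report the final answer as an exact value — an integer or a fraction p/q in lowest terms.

-137635

Part I: total draws C(10,6) = 210; favorable C(5,5)*C(5,1) = 5; P = 1/42; answer 1/42
Part II: U1 = 1/42; threaded value p + q = 43; m = 1; a(3) = -2*(-43) - 1*(-19) - 2*(1) = 103; iterating: a(3)=103, a(4)=-125, a(5)=233, a(6)=-547, a(7)=1111, a(8)=-2141, a(9)=4265, a(10)=-8611, a(11)=17239, a(12)=-34397, a(13)=68777, a(14)=-137635; answer -137635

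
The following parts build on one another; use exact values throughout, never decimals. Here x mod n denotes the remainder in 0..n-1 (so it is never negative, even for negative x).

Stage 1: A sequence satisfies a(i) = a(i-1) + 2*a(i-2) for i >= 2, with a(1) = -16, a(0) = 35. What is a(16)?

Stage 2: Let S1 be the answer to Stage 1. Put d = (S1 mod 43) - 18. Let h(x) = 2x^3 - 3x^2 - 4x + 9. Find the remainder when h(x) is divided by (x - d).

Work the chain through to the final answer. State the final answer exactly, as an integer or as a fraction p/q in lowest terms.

Stage 1: a(2) = 1*(-16) + 2*(35) = 54; iterating: a(2)=54, a(3)=22, a(4)=130, a(5)=174, a(6)=434, a(7)=782, a(8)=1650, a(9)=3214, a(10)=6514, a(11)=12942, a(12)=25970, a(13)=51854, a(14)=103794, a(15)=207502, a(16)=415090; answer 415090
Stage 2: S1 = 415090; d = -7; remainder = value at the root: 2*(-7)^3 - 3*(-7)^2 - 4*(-7)^1 + 9 = (-686) + (-147) + (28) + (9) = -796; answer -796

-796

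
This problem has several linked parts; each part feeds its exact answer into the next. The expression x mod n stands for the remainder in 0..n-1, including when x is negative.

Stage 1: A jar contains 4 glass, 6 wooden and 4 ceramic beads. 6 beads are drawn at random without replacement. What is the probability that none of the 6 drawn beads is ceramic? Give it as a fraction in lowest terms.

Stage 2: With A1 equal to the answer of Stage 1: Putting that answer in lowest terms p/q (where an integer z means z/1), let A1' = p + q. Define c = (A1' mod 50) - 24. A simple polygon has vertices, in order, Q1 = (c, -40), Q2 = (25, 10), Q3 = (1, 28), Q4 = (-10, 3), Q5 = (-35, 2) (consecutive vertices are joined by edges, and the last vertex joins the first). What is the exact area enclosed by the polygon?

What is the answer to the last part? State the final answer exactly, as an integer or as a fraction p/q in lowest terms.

Stage 1: total draws C(14,6) = 3003; favorable C(10,6) = 210; P = 10/143; answer 10/143
Stage 2: A1 = 10/143; threaded value p + q = 153; c = -21; cross terms: (-21*10 - 25*-40)=790, (25*28 - 1*10)=690, (1*3 - -10*28)=283, (-10*2 - -35*3)=85, (-35*-40 - -21*2)=1442; twice the area = |3290| = 3290; area = 1645; answer 1645

1645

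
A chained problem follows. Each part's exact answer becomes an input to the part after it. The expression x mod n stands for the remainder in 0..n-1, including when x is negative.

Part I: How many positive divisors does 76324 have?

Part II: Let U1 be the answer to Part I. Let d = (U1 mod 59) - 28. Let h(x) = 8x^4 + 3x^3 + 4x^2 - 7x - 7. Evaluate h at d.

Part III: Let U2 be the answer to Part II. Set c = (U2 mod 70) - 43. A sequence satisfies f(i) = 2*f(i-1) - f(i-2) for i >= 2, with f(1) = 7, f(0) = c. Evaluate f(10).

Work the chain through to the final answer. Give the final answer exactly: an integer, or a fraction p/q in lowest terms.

Part I: 76324 = 2^2 * 19081; number of divisors = (2+1) * (1+1) = 6; answer 6
Part II: U1 = 6; d = -22; 8*(-22)^4 + 3*(-22)^3 + 4*(-22)^2 - 7*(-22)^1 - 7 = (1874048) + (-31944) + (1936) + (154) + (-7) = 1844187; answer 1844187
Part III: U2 = 1844187; c = -6; f(2) = 2*(7) - 1*(-6) = 20; iterating: f(2)=20, f(3)=33, f(4)=46, f(5)=59, f(6)=72, f(7)=85, f(8)=98, f(9)=111, f(10)=124; answer 124

124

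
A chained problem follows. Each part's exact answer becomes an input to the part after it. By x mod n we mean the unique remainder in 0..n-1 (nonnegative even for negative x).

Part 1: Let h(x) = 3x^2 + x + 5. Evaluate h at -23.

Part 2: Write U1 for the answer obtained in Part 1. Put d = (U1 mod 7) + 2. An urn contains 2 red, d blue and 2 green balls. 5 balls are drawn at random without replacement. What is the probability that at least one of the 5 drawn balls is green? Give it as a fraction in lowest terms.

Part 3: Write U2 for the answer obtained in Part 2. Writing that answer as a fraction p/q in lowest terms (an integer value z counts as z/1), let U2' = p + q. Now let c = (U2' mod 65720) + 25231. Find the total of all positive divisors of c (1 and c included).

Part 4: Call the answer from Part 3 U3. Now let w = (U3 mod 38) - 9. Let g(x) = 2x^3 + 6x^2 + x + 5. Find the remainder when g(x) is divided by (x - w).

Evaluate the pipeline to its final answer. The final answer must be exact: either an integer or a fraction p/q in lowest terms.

5426

Part 1: 3*(-23)^2 + 1*(-23)^1 + 5 = (1587) + (-23) + (5) = 1569; answer 1569
Part 2: U1 = 1569; d = 3; total draws C(7,5) = 21; complement C(5,5) = 1; favorable 21 - 1 = 20; P = 20/21; answer 20/21
Part 3: U2 = 20/21; threaded value p + q = 41; c = 25272; 25272 = 2^3 * 3^5 * 13; sigma = (1 + 2 + 4 + 8) * (1 + 3 + 9 + 27 + 81 + 243) * (1 + 13) = 15 * 364 * 14 = 76440; answer 76440
Part 4: U3 = 76440; w = 13; remainder = value at the root: 2*(13)^3 + 6*(13)^2 + 1*(13)^1 + 5 = (4394) + (1014) + (13) + (5) = 5426; answer 5426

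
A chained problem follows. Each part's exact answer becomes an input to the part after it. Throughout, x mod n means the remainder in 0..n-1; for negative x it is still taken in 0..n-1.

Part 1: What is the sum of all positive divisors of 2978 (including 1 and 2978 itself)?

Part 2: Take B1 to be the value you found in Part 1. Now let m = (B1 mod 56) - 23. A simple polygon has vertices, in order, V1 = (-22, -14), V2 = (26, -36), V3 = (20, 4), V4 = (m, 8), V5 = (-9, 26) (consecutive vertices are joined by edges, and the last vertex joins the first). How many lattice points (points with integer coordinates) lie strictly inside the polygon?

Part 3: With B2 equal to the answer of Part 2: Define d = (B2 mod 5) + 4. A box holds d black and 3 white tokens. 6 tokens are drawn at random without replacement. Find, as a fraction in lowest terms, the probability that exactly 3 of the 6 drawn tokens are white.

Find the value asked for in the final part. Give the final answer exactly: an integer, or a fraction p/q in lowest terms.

4/7

Part 1: 2978 = 2 * 1489; sigma = (1 + 2) * (1 + 1489) = 3 * 1490 = 4470; answer 4470
Part 2: B1 = 4470; m = 23; cross terms: (-22*-36 - 26*-14)=1156, (26*4 - 20*-36)=824, (20*8 - 23*4)=68, (23*26 - -9*8)=670, (-9*-14 - -22*26)=698; twice the area = |3416| = 3416; area = 1708; boundary points = 2 + 2 + 1 + 2 + 1 = 8; strictly interior points = area - boundary/2 + 1 = 1705; answer 1705
Part 3: B2 = 1705; d = 4; total draws C(7,6) = 7; favorable C(3,3)*C(4,3) = 4; P = 4/7; answer 4/7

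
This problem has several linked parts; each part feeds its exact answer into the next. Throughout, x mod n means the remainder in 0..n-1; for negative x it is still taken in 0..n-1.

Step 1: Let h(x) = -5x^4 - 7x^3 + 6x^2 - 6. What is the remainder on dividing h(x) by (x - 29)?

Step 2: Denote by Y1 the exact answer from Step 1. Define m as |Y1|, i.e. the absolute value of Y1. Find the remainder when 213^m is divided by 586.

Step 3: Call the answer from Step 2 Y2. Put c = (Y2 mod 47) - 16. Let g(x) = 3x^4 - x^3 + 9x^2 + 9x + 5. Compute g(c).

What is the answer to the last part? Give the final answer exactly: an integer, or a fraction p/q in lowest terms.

202869

Step 1: remainder = value at the root: -5*(29)^4 - 7*(29)^3 + 6*(29)^2 - 6 = (-3536405) + (-170723) + (5046) + (-6) = -3702088; answer -3702088
Step 2: Y1 = -3702088; m = 3702088; squarings mod 586: 213^1=213, 213^2=247, 213^4=65, 213^8=123, 213^16=479, 213^32=315, 213^64=191, 213^128=149, 213^256=519, 213^512=387, 213^1024=339, 213^2048=65, 213^4096=123, 213^8192=479, 213^16384=315, 213^32768=191, 213^65536=149, 213^131072=519, 213^262144=387, 213^524288=339, 213^1048576=65, 213^2097152=123; 213^3702088 = 213^8 * 213^64 * 213^256 * 213^1024 * 213^2048 * 213^4096 * 213^8192 * 213^16384 * 213^524288 * 213^1048576 * 213^2097152 = 141 (mod 586); answer 141
Step 3: Y2 = 141; c = -16; 3*(-16)^4 - 1*(-16)^3 + 9*(-16)^2 + 9*(-16)^1 + 5 = (196608) + (4096) + (2304) + (-144) + (5) = 202869; answer 202869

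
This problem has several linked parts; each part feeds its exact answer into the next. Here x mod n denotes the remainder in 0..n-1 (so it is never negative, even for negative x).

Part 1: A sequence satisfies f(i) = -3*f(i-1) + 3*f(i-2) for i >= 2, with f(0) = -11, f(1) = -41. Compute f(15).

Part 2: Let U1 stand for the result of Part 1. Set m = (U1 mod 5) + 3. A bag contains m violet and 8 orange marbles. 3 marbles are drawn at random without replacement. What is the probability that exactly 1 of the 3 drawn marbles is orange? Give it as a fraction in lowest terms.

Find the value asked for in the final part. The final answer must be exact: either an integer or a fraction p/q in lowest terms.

Part 1: f(2) = -3*(-41) + 3*(-11) = 90; iterating: f(2)=90, f(3)=-393, f(4)=1449, f(5)=-5526, f(6)=20925, f(7)=-79353, f(8)=300834, f(9)=-1140561, f(10)=4324185, f(11)=-16394238, f(12)=62155269, f(13)=-235648521, f(14)=893411370, f(15)=-3387179673; answer -3387179673
Part 2: U1 = -3387179673; m = 5; total draws C(13,3) = 286; favorable C(8,1)*C(5,2) = 80; P = 40/143; answer 40/143

40/143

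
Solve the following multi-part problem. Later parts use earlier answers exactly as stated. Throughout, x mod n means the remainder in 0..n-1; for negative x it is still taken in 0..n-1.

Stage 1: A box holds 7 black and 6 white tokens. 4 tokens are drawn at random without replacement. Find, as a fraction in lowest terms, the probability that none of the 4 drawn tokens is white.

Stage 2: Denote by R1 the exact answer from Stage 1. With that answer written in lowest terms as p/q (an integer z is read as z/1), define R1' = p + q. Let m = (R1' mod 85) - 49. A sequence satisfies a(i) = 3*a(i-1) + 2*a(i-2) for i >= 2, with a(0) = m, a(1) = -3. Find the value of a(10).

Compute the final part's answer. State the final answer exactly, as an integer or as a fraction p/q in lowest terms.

Stage 1: total draws C(13,4) = 715; favorable C(7,4) = 35; P = 7/143; answer 7/143
Stage 2: R1 = 7/143; threaded value p + q = 150; m = 16; a(2) = 3*(-3) + 2*(16) = 23; iterating: a(2)=23, a(3)=63, a(4)=235, a(5)=831, a(6)=2963, a(7)=10551, a(8)=37579, a(9)=133839, a(10)=476675; answer 476675

476675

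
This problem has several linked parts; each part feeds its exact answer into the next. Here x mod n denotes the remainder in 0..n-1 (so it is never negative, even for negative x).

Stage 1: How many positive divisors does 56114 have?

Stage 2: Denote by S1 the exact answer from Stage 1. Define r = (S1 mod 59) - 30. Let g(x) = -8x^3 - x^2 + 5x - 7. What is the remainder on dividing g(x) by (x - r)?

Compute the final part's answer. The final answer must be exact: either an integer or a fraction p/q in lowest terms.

Stage 1: 56114 = 2 * 28057; number of divisors = (1+1) * (1+1) = 4; answer 4
Stage 2: S1 = 4; r = -26; remainder = value at the root: -8*(-26)^3 - 1*(-26)^2 + 5*(-26)^1 - 7 = (140608) + (-676) + (-130) + (-7) = 139795; answer 139795

139795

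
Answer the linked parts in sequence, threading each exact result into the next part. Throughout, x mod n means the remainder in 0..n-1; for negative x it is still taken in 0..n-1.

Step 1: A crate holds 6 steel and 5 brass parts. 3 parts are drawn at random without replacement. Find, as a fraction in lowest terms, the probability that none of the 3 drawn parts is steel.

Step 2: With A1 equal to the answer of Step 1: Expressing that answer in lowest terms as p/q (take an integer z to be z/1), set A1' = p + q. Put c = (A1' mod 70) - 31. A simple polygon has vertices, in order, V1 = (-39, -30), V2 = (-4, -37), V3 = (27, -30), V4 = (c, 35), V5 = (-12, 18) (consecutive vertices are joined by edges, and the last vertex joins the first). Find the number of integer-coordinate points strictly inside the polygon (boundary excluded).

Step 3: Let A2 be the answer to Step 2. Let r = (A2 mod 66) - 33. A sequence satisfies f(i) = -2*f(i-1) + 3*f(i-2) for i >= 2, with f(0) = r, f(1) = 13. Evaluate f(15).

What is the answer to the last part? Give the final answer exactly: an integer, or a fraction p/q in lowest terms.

Step 1: total draws C(11,3) = 165; favorable C(5,3) = 10; P = 2/33; answer 2/33
Step 2: A1 = 2/33; threaded value p + q = 35; c = 4; cross terms: (-39*-37 - -4*-30)=1323, (-4*-30 - 27*-37)=1119, (27*35 - 4*-30)=1065, (4*18 - -12*35)=492, (-12*-30 - -39*18)=1062; twice the area = |5061| = 5061; area = 5061/2; boundary points = 7 + 1 + 1 + 1 + 3 = 13; strictly interior points = area - boundary/2 + 1 = 2525; answer 2525
Step 3: A2 = 2525; r = -16; f(2) = -2*(13) + 3*(-16) = -74; iterating: f(2)=-74, f(3)=187, f(4)=-596, f(5)=1753, f(6)=-5294, f(7)=15847, f(8)=-47576, f(9)=142693, f(10)=-428114, f(11)=1284307, f(12)=-3852956, f(13)=11558833, f(14)=-34676534, f(15)=104029567; answer 104029567

104029567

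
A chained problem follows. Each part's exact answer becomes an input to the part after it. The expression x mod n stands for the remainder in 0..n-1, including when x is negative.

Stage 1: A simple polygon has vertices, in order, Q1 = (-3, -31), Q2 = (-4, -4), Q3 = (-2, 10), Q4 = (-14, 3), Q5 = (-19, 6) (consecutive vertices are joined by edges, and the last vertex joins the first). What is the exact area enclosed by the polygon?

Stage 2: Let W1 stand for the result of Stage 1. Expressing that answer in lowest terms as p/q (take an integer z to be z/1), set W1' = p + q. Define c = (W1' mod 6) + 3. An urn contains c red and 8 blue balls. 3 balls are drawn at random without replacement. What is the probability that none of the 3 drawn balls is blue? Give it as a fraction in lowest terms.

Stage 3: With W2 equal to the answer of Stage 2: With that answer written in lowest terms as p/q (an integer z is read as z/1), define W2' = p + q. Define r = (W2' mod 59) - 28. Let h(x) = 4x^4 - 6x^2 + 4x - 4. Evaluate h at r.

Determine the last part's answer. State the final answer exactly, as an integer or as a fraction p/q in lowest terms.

Stage 1: cross terms: (-3*-4 - -4*-31)=-112, (-4*10 - -2*-4)=-48, (-2*3 - -14*10)=134, (-14*6 - -19*3)=-27, (-19*-31 - -3*6)=607; twice the area = |554| = 554; area = 277; answer 277
Stage 2: W1 = 277; threaded value p + q = 278; c = 5; total draws C(13,3) = 286; favorable C(5,3) = 10; P = 5/143; answer 5/143
Stage 3: W2 = 5/143; threaded value p + q = 148; r = 2; 4*(2)^4 - 6*(2)^2 + 4*(2)^1 - 4 = (64) + (-24) + (8) + (-4) = 44; answer 44

44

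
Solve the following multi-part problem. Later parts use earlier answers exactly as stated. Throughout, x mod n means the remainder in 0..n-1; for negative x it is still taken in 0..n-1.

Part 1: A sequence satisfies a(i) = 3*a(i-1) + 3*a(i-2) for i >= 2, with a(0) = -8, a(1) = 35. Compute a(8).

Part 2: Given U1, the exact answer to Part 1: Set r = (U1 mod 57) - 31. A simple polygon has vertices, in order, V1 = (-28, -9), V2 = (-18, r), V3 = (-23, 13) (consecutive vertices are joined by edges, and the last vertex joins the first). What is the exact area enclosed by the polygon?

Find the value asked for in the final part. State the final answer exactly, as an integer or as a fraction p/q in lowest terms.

Part 1: a(2) = 3*(35) + 3*(-8) = 81; iterating: a(2)=81, a(3)=348, a(4)=1287, a(5)=4905, a(6)=18576, a(7)=70443, a(8)=267057; answer 267057
Part 2: U1 = 267057; r = -19; cross terms: (-28*-19 - -18*-9)=370, (-18*13 - -23*-19)=-671, (-23*-9 - -28*13)=571; twice the area = |270| = 270; area = 135; answer 135

135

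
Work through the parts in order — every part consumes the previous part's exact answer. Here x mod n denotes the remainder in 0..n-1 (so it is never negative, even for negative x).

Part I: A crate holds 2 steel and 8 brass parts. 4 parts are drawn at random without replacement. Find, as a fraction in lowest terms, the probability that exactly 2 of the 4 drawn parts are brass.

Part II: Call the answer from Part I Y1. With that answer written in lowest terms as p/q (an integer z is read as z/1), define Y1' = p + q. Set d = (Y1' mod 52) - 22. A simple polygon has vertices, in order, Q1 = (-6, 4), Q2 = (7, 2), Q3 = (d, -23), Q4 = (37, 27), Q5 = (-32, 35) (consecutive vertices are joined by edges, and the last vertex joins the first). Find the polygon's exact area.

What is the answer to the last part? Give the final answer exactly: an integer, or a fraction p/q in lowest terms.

Part I: total draws C(10,4) = 210; favorable C(8,2)*C(2,2) = 28; P = 2/15; answer 2/15
Part II: Y1 = 2/15; threaded value p + q = 17; d = -5; cross terms: (-6*2 - 7*4)=-40, (7*-23 - -5*2)=-151, (-5*27 - 37*-23)=716, (37*35 - -32*27)=2159, (-32*4 - -6*35)=82; twice the area = |2766| = 2766; area = 1383; answer 1383

1383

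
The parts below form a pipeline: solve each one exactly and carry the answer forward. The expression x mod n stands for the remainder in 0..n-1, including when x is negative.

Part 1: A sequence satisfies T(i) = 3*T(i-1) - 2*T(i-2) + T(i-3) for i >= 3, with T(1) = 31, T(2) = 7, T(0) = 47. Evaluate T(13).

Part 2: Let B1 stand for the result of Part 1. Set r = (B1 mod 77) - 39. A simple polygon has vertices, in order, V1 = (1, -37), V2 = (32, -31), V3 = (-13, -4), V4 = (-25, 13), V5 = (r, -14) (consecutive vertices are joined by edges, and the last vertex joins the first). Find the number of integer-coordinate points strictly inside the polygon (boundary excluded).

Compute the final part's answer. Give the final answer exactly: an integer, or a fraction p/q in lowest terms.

Part 1: T(3) = 3*(7) - 2*(31) + 1*(47) = 6; iterating: T(3)=6, T(4)=35, T(5)=100, T(6)=236, T(7)=543, T(8)=1257, T(9)=2921, T(10)=6792, T(11)=15791, T(12)=36710, T(13)=85340; answer 85340
Part 2: B1 = 85340; r = -15; cross terms: (1*-31 - 32*-37)=1153, (32*-4 - -13*-31)=-531, (-13*13 - -25*-4)=-269, (-25*-14 - -15*13)=545, (-15*-37 - 1*-14)=569; twice the area = |1467| = 1467; area = 1467/2; boundary points = 1 + 9 + 1 + 1 + 1 = 13; strictly interior points = area - boundary/2 + 1 = 728; answer 728

728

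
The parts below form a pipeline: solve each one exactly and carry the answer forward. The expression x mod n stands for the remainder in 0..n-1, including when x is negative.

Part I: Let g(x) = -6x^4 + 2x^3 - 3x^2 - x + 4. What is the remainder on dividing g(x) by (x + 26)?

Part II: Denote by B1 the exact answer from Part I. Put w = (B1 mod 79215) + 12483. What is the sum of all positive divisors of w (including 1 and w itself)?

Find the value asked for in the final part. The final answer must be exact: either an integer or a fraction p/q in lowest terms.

95232

Part I: remainder = value at the root: -6*(-26)^4 + 2*(-26)^3 - 3*(-26)^2 - 1*(-26)^1 + 4 = (-2741856) + (-35152) + (-2028) + (26) + (4) = -2779006; answer -2779006
Part II: B1 = -2779006; w = 85217; 85217 = 11 * 61 * 127; sigma = (1 + 11) * (1 + 61) * (1 + 127) = 12 * 62 * 128 = 95232; answer 95232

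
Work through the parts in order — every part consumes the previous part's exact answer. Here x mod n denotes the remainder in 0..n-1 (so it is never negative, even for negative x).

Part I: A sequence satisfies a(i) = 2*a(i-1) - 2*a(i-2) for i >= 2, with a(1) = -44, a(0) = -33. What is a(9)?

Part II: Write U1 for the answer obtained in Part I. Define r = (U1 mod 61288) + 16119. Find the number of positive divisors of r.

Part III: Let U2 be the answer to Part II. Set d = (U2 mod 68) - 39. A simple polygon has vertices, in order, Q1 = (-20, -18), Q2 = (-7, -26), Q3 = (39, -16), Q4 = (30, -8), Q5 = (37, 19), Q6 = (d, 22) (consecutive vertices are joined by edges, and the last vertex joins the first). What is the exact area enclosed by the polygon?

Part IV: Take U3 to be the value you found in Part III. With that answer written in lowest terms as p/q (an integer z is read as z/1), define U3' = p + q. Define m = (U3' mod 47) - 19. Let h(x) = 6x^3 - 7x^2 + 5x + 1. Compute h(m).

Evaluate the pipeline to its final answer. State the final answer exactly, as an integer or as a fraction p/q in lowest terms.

115

Part I: a(2) = 2*(-44) - 2*(-33) = -22; iterating: a(2)=-22, a(3)=44, a(4)=132, a(5)=176, a(6)=88, a(7)=-176, a(8)=-528, a(9)=-704; answer -704
Part II: U1 = -704; r = 76703; 76703 = 11 * 19 * 367; number of divisors = (1+1) * (1+1) * (1+1) = 8; answer 8
Part III: U2 = 8; d = -31; cross terms: (-20*-26 - -7*-18)=394, (-7*-16 - 39*-26)=1126, (39*-8 - 30*-16)=168, (30*19 - 37*-8)=866, (37*22 - -31*19)=1403, (-31*-18 - -20*22)=998; twice the area = |4955| = 4955; area = 4955/2; answer 4955/2
Part IV: U3 = 4955/2; threaded value p + q = 4957; m = 3; 6*(3)^3 - 7*(3)^2 + 5*(3)^1 + 1 = (162) + (-63) + (15) + (1) = 115; answer 115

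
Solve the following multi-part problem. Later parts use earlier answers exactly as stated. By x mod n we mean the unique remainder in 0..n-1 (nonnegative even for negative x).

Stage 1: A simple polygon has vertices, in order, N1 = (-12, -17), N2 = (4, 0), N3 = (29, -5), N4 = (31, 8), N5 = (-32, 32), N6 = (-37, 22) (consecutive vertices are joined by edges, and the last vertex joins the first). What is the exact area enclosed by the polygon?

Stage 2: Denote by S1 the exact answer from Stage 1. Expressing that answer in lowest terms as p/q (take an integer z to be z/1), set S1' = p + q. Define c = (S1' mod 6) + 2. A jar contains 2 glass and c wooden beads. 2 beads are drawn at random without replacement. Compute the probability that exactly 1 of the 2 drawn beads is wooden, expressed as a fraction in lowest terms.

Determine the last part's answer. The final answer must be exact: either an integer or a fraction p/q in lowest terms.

Stage 1: cross terms: (-12*0 - 4*-17)=68, (4*-5 - 29*0)=-20, (29*8 - 31*-5)=387, (31*32 - -32*8)=1248, (-32*22 - -37*32)=480, (-37*-17 - -12*22)=893; twice the area = |3056| = 3056; area = 1528; answer 1528
Stage 2: S1 = 1528; threaded value p + q = 1529; c = 7; total draws C(9,2) = 36; favorable C(7,1)*C(2,1) = 14; P = 7/18; answer 7/18

7/18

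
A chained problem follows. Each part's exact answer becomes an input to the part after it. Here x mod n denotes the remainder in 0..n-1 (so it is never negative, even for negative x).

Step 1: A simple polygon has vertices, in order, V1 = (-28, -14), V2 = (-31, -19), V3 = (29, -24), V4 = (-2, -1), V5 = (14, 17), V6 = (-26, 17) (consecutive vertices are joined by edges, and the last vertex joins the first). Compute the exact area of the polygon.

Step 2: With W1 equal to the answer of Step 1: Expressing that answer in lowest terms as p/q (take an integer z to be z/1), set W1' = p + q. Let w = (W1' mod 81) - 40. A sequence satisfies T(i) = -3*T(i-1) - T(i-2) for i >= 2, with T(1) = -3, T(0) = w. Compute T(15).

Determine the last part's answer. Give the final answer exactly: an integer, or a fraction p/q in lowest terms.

Step 1: cross terms: (-28*-19 - -31*-14)=98, (-31*-24 - 29*-19)=1295, (29*-1 - -2*-24)=-77, (-2*17 - 14*-1)=-20, (14*17 - -26*17)=680, (-26*-14 - -28*17)=840; twice the area = |2816| = 2816; area = 1408; answer 1408
Step 2: W1 = 1408; threaded value p + q = 1409; w = -8; T(2) = -3*(-3) - 1*(-8) = 17; iterating: T(2)=17, T(3)=-48, T(4)=127, T(5)=-333, T(6)=872, T(7)=-2283, T(8)=5977, T(9)=-15648, T(10)=40967, T(11)=-107253, T(12)=280792, T(13)=-735123, T(14)=1924577, T(15)=-5038608; answer -5038608

-5038608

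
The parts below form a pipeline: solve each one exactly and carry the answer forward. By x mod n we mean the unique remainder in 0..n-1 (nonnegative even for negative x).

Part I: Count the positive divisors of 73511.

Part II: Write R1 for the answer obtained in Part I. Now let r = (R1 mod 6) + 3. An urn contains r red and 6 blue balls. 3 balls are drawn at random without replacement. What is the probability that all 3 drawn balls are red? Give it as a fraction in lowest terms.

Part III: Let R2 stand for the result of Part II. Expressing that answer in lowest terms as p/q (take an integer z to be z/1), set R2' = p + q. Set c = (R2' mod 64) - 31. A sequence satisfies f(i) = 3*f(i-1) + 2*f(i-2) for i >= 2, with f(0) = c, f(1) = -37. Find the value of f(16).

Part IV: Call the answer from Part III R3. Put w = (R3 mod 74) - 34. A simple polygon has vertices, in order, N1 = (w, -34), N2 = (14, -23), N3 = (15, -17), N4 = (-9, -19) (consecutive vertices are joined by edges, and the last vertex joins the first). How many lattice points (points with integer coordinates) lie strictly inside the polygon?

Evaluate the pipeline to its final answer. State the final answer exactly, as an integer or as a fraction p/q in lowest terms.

274

Part I: 73511 = 19 * 53 * 73; number of divisors = (1+1) * (1+1) * (1+1) = 8; answer 8
Part II: R1 = 8; r = 5; total draws C(11,3) = 165; favorable C(5,3) = 10; P = 2/33; answer 2/33
Part III: R2 = 2/33; threaded value p + q = 35; c = 4; f(2) = 3*(-37) + 2*(4) = -103; iterating: f(2)=-103, f(3)=-383, f(4)=-1355, f(5)=-4831, f(6)=-17203, f(7)=-61271, f(8)=-218219, f(9)=-777199, f(10)=-2768035, f(11)=-9858503, f(12)=-35111579, f(13)=-125051743, f(14)=-445378387, f(15)=-1586238647, f(16)=-5649472715; answer -5649472715
Part IV: R3 = -5649472715; w = -25; cross terms: (-25*-23 - 14*-34)=1051, (14*-17 - 15*-23)=107, (15*-19 - -9*-17)=-438, (-9*-34 - -25*-19)=-169; twice the area = |551| = 551; area = 551/2; boundary points = 1 + 1 + 2 + 1 = 5; strictly interior points = area - boundary/2 + 1 = 274; answer 274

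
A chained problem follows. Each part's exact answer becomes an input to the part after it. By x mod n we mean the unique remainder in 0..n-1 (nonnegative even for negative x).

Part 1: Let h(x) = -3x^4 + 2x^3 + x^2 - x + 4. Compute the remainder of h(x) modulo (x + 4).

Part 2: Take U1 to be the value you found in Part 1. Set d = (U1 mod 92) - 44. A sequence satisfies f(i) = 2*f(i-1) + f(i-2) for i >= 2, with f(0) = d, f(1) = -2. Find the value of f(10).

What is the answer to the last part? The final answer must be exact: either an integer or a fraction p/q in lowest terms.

-816

Part 1: remainder = value at the root: -3*(-4)^4 + 2*(-4)^3 + 1*(-4)^2 - 1*(-4)^1 + 4 = (-768) + (-128) + (16) + (4) + (4) = -872; answer -872
Part 2: U1 = -872; d = 4; f(2) = 2*(-2) + 1*(4) = 0; iterating: f(2)=0, f(3)=-2, f(4)=-4, f(5)=-10, f(6)=-24, f(7)=-58, f(8)=-140, f(9)=-338, f(10)=-816; answer -816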